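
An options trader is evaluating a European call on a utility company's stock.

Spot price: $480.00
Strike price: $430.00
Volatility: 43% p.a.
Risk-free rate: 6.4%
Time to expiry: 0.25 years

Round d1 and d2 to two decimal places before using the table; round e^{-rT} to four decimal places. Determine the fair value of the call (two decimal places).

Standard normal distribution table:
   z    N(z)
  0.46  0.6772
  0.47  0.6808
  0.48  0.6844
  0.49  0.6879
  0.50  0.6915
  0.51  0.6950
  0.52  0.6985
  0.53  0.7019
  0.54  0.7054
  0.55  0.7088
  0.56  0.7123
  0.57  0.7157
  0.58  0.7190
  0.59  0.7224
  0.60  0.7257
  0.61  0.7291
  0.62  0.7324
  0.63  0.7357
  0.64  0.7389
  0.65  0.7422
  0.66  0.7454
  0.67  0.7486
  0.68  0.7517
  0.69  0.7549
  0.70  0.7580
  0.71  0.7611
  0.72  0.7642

$72.74

T = 0.25;  σ√T = 0.2150
d₁ = [ln(480/430) + (0.064 + 0.43²/2)·0.25] / 0.2150 = [0.1100 + 0.0391] / 0.2150 = 0.6936 ≈ 0.69
d₂ = d₁ − σ√T = 0.6936 − 0.2150 = 0.4786 ≈ 0.48
exp(−rT) = exp(−0.064·0.25) = 0.9841
N(d₁) = N(0.69) = 0.7549;  N(d₂) = N(0.48) = 0.6844
C = 480·0.7549 − 430·0.9841·0.6844 = 362.3520 − 289.6128 = 72.7392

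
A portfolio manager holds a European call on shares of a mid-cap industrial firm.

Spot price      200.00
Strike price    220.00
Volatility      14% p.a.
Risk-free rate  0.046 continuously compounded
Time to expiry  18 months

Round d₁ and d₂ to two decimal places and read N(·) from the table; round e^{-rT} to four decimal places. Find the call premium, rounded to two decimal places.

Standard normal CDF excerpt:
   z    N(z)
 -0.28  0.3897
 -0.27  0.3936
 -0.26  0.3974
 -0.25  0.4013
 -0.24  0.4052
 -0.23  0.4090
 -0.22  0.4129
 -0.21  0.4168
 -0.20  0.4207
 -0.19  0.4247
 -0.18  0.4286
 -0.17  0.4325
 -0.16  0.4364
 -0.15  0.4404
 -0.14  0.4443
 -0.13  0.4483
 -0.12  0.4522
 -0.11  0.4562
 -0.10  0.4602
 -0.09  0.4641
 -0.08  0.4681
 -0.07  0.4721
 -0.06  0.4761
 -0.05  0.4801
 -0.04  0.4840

11.22

σ√T = 0.14 × 1.2247 = 0.1715
d₁ = [ln(200/220) + (0.046 + 0.14²/2)·1.5] / 0.1715 = [-0.0953 + 0.0837] / 0.1715 = -0.0677 → -0.07
d₂ = d₁ − σ√T = -0.0677 − 0.1715 = -0.2392 → -0.24
exp(−rT) = exp(−0.046·1.5) = 0.9333
N(d₁) = N(-0.07) = 0.4721;  N(d₂) = N(-0.24) = 0.4052
C = 200·0.4721 − 220·0.9333·0.4052 = 94.4200 − 83.1981 = 11.2219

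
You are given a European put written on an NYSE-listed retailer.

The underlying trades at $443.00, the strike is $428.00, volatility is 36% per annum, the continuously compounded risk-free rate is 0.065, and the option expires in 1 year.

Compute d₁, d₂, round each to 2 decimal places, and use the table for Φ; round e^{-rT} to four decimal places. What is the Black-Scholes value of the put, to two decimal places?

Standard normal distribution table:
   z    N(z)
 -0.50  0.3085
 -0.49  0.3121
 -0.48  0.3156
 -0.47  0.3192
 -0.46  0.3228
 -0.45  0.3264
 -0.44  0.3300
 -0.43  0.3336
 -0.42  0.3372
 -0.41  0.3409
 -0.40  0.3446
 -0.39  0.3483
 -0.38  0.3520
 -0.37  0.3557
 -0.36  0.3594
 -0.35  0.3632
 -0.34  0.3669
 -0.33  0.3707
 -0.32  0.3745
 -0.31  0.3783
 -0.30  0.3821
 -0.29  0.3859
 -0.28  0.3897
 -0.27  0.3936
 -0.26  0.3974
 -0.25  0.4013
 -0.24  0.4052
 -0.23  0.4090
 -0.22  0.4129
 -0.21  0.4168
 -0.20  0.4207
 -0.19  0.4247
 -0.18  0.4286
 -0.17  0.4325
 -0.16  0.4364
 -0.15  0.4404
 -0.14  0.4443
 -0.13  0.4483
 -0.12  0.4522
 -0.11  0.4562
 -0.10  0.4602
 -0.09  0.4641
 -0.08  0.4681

σ√T = 0.36·√1 = 0.3600
d₁ = [ln(443/428) + (0.065 + 0.36²/2)·1] / 0.3600 = [0.0344 + 0.1298] / 0.3600 = 0.4562 → 0.46
d₂ = d₁ − σ√T = 0.4562 − 0.3600 = 0.0962 → 0.10
e^(−rT) = e^(−0.065·1) = 0.9371
P = 428·0.9371·N(-0.10) − 443·N(-0.46) = 428·0.9371·0.4602 − 443·0.3228 = 184.5765 − 143.0004 = 41.5761

$41.58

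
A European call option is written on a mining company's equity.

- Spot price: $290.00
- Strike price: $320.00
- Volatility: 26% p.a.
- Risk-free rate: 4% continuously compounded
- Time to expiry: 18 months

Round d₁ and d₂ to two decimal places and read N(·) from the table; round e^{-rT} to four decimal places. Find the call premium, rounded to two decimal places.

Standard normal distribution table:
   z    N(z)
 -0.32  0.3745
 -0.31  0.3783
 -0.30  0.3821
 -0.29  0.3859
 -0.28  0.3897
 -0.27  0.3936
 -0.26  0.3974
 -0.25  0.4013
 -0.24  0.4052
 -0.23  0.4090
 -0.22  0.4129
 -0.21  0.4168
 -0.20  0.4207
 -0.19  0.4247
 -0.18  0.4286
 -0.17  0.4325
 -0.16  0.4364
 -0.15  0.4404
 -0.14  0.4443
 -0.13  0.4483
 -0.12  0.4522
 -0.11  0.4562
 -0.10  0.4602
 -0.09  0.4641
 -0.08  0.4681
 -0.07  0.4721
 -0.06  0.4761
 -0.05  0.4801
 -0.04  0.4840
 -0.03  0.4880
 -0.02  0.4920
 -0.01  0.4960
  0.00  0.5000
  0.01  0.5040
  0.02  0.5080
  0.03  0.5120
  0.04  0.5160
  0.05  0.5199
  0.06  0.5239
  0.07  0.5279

T = 1.5;  σ√T = 0.3184
ln(S/K) + (r + σ²/2)T = ln(290/320) + (0.04 + 0.26²/2)·1.5 = -0.0984 + 0.1107 = 0.0123
d₁ = 0.0123 / 0.3184 = 0.0385 → 0.04
d₂ = d₁ − σ√T = 0.0385 − 0.3184 = -0.2799 → -0.28
exp(−rT) = exp(−0.04·1.5) = 0.9418
N(d₁) = N(0.04) = 0.5160;  N(d₂) = N(-0.28) = 0.3897
C = 290·0.5160 − 320·0.9418·0.3897 = 149.6400 − 117.4462 = 32.1938

$32.19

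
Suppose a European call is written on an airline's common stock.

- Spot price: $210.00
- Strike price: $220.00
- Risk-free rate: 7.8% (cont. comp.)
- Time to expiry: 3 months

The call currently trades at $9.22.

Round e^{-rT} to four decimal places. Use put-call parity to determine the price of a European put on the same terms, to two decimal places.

exp(−rT) = exp(−0.078·0.25) = 0.9807
Put-call parity: C − P = S − K·e^(−rT) = 210 − 220·0.9807 = 210 − 215.7540 = -5.7540
P = C − (C − P) = 9.22 − (-5.7540) = 14.9740

$14.97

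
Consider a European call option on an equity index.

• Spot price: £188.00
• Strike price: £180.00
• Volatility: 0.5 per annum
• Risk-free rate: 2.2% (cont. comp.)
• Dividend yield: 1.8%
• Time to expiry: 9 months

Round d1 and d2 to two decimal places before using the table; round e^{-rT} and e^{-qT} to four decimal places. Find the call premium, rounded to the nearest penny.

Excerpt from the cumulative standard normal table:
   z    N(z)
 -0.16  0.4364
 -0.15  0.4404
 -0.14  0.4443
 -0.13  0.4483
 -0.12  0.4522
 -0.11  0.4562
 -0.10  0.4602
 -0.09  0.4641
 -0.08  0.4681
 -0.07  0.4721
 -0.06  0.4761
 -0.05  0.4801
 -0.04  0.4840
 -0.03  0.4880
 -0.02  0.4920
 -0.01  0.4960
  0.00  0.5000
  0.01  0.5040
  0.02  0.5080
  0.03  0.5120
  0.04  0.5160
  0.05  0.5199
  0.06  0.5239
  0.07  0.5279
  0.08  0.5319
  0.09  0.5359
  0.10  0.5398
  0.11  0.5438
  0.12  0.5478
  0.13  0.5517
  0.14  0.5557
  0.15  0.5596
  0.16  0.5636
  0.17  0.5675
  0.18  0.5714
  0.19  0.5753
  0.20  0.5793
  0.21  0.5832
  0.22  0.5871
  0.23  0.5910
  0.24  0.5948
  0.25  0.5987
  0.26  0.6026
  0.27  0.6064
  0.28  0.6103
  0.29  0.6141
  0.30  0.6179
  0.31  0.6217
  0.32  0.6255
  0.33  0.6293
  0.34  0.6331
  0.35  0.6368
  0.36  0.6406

σ√T = 0.5 × 0.8660 = 0.4330
d₁ = [ln(188/180) + (0.022 − 0.018 + 0.5²/2)·0.75] / 0.4330 = [0.0435 + 0.0968] / 0.4330 = 0.3239 ⇒ 0.32
d₂ = d₁ − σ√T = 0.3239 − 0.4330 = -0.1092 ⇒ -0.11
exp(−qT) = exp(−0.018·0.75) = 0.9866;  exp(−rT) = exp(−0.022·0.75) = 0.9836
C = 188·0.9866·N(0.32) − 180·0.9836·N(-0.11) = 188·0.9866·0.6255 − 180·0.9836·0.4562 = 116.0182 − 80.7693 = 35.2489

£35.25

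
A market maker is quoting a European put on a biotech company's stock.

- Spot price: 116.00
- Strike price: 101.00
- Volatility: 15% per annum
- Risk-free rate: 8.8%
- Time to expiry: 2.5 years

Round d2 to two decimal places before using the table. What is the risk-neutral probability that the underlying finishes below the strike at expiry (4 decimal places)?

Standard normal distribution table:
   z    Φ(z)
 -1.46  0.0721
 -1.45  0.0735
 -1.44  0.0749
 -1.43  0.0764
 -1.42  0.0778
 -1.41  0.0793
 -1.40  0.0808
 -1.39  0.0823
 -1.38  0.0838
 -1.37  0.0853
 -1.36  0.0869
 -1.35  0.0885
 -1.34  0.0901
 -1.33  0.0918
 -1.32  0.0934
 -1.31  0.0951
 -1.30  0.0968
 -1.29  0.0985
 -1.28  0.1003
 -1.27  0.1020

0.0823

σ√T = 0.15·√2.5 = 0.2372
ln(S/K) + (r + σ²/2)T = ln(116/101) + (0.088 + 0.15²/2)·2.5 = 0.1385 + 0.2481 = 0.3866
d₁ = 0.3866 / 0.2372 = 1.6300 → 1.63
d₂ = d₁ − σ√T = 1.6300 − 0.2372 = 1.3929 → 1.39
Risk-neutral Pr[S_T < K] = N(−d₂) = N(-1.39) = 0.0823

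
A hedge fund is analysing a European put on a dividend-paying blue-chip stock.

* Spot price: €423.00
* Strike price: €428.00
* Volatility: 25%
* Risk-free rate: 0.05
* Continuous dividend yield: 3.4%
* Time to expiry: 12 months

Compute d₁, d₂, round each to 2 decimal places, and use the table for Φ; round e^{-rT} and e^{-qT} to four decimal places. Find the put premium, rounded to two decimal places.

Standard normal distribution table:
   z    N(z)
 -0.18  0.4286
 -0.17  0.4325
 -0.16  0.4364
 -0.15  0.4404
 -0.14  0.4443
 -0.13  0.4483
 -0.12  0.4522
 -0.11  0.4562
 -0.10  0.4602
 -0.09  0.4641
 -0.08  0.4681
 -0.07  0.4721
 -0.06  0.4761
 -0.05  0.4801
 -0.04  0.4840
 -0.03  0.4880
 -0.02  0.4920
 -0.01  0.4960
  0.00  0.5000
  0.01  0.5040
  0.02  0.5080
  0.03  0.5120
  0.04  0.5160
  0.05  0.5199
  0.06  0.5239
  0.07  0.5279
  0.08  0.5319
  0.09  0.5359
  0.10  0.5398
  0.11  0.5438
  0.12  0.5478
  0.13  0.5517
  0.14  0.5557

€39.73

σ√T = 0.25 × 1.0000 = 0.2500
d₁ = [ln(423/428) + (0.05 − 0.034 + 0.25²/2)·1] / 0.2500 = [-0.0118 + 0.0473] / 0.2500 = 0.1420 ⇒ 0.14
d₂ = d₁ − σ√T = 0.1420 − 0.2500 = -0.1080 ⇒ -0.11
exp(−qT) = exp(−0.034·1) = 0.9666;  exp(−rT) = exp(−0.05·1) = 0.9512
P = 428·0.9512·N(0.11) − 423·0.9666·N(-0.14) = 428·0.9512·0.5438 − 423·0.9666·0.4443 = 221.3884 − 181.6617 = 39.7266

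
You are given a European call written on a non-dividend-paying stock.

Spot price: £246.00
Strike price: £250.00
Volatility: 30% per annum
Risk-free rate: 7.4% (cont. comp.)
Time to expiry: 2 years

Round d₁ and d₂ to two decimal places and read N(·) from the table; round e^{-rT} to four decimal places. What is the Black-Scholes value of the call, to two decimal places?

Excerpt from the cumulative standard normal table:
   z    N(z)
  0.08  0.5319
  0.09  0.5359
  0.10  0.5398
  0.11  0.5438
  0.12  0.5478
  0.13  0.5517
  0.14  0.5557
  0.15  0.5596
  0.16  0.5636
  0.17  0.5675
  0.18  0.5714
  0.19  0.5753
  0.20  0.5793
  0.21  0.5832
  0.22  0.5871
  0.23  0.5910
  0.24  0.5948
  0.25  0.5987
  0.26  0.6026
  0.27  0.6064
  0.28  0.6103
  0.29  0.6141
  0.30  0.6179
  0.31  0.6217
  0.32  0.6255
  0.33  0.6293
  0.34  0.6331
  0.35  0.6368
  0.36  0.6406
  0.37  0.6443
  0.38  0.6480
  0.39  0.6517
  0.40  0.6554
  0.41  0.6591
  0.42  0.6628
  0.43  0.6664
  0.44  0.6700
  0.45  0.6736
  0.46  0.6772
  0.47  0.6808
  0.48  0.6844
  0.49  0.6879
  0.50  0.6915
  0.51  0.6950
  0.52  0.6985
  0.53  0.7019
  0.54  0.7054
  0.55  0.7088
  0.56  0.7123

£55.45

T = 2;  σ√T = 0.4243
d₁ = [ln(246/250) + (0.074 + 0.3²/2)·2] / 0.4243 = [-0.0161 + 0.2380] / 0.4243 = 0.5230 ≈ 0.52
d₂ = d₁ − σ√T = 0.5230 − 0.4243 = 0.0987 ≈ 0.10
e^(−rT) = e^(−0.074·2) = 0.8624
N(d₁) = N(0.52) = 0.6985;  N(d₂) = N(0.10) = 0.5398
C = 246·0.6985 − 250·0.8624·0.5398 = 171.8310 − 116.3809 = 55.4501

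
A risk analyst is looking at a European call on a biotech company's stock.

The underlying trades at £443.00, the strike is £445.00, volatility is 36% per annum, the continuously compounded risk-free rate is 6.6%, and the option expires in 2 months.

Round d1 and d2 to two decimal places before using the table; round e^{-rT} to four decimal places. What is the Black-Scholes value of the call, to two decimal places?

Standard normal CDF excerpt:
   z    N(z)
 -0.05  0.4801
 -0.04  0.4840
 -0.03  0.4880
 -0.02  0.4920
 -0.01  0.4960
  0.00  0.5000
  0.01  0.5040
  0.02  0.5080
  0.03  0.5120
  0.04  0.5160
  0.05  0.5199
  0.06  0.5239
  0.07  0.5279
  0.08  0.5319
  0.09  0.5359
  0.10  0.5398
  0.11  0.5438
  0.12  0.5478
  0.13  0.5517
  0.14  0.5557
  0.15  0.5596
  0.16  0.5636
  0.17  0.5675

£27.88

σ√T = 0.36·√0.1667 = 0.1470
ln(S/K) + (r + σ²/2)T = ln(443/445) + (0.066 + 0.36²/2)·0.1667 = -0.0045 + 0.0218 = 0.0173
d₁ = 0.0173 / 0.1470 = 0.1177 which rounds to 0.12
d₂ = d₁ − σ√T = 0.1177 − 0.1470 = -0.0293 which rounds to -0.03
exp(−rT) = exp(−0.066·0.1667) = 0.9891
N(d₁) = N(0.12) = 0.5478;  N(d₂) = N(-0.03) = 0.4880
C = 443·0.5478 − 445·0.9891·0.4880 = 242.6754 − 214.7930 = 27.8824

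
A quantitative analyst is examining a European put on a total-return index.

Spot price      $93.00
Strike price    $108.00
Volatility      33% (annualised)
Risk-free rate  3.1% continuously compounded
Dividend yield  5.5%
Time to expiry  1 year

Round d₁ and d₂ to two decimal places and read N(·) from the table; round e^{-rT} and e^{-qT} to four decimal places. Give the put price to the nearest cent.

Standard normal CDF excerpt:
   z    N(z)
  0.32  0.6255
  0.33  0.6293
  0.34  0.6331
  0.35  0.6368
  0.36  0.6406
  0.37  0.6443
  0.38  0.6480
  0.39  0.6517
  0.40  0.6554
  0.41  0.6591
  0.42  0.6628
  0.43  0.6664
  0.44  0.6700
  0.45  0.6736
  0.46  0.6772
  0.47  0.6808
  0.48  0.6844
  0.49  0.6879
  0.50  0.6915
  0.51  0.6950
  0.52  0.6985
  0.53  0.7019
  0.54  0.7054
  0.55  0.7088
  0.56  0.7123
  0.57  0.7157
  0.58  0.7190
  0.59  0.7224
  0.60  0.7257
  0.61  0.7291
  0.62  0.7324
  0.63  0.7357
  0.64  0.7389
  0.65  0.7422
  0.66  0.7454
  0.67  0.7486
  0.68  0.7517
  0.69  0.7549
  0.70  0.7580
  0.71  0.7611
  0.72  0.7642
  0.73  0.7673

$22.65

σ√T = 0.33 × 1.0000 = 0.3300
d₁ = [ln(93/108) + (0.031 − 0.055 + 0.33²/2)·1] / 0.3300 = [-0.1495 + 0.0305] / 0.3300 = -0.3609 ⇒ -0.36
d₂ = d₁ − σ√T = -0.3609 − 0.3300 = -0.6909 ⇒ -0.69
e^(−qT) = e^(−0.055·1) = 0.9465;  e^(−rT) = e^(−0.031·1) = 0.9695
P = 108·0.9695·N(0.69) − 93·0.9465·N(0.36) = 108·0.9695·0.7549 − 93·0.9465·0.6406 = 79.0426 − 56.3885 = 22.6541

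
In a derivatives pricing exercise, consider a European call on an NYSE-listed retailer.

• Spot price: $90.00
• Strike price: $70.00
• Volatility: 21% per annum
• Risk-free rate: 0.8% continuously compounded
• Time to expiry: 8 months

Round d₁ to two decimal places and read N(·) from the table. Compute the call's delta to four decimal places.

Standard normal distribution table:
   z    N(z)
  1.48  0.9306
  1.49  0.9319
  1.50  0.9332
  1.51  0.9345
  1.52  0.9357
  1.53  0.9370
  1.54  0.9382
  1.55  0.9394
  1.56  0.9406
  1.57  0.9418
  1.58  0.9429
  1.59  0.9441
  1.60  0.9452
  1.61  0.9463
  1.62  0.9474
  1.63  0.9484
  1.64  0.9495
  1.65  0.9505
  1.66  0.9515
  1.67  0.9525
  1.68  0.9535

0.9429

σ√T = 0.21·√0.6667 = 0.1715
d₁ = [ln(90/70) + (0.008 + 0.21²/2)·0.6667] / 0.1715 = [0.2513 + 0.0200] / 0.1715 = 1.5825 → 1.58
N(d₁) = N(1.58) = 0.9429
Δ_call = N(d₁) = 0.9429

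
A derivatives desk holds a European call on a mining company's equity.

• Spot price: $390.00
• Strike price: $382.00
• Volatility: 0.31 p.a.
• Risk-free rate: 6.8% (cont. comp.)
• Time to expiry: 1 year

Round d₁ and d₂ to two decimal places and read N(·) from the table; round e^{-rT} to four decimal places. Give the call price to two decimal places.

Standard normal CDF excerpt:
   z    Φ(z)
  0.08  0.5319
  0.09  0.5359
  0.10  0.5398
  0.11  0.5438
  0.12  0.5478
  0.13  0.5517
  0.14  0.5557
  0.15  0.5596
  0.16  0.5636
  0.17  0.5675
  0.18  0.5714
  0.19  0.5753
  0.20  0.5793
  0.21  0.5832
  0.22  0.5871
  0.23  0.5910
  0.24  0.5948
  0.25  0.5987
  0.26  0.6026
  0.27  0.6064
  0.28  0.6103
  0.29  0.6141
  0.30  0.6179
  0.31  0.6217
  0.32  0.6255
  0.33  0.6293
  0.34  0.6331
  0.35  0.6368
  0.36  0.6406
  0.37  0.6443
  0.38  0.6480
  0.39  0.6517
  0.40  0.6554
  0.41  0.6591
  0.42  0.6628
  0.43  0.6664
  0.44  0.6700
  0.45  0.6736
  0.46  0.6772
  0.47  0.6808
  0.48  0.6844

$64.40

σ√T = 0.31 × 1.0000 = 0.3100
ln(S/K) + (r + σ²/2)T = ln(390/382) + (0.068 + 0.31²/2)·1 = 0.0207 + 0.1161 = 0.1368
d₁ = 0.1368 / 0.3100 = 0.4412 ⇒ 0.44
d₂ = d₁ − σ√T = 0.4412 − 0.3100 = 0.1312 ⇒ 0.13
e^(−rT) = e^(−0.068·1) = 0.9343
N(d₁) = N(0.44) = 0.6700;  N(d₂) = N(0.13) = 0.5517
C = 390·0.6700 − 382·0.9343·0.5517 = 261.3000 − 196.9032 = 64.3968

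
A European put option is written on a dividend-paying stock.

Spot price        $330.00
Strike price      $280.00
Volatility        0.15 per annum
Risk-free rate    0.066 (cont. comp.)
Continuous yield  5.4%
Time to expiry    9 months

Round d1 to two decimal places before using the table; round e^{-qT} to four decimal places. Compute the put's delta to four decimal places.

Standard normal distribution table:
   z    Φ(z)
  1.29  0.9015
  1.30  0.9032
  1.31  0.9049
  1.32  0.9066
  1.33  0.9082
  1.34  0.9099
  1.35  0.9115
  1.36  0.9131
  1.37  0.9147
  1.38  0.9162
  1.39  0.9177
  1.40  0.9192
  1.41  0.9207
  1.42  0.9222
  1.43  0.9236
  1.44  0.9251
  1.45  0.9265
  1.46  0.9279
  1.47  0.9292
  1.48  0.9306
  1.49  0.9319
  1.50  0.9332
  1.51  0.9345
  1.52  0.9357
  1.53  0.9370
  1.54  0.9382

σ√T = 0.15·√0.75 = 0.1299
d₁ = [ln(330/280) + (0.066 − 0.054 + 0.15²/2)·0.75] / 0.1299 = [0.1643 + 0.0174] / 0.1299 = 1.3990 ⇒ 1.40
N(d₁) = N(1.40) = 0.9192
Δ_put = e^(−qT)·(N(d₁) − 1) = 0.9603·(0.9192 − 1) = -0.0776

-0.0776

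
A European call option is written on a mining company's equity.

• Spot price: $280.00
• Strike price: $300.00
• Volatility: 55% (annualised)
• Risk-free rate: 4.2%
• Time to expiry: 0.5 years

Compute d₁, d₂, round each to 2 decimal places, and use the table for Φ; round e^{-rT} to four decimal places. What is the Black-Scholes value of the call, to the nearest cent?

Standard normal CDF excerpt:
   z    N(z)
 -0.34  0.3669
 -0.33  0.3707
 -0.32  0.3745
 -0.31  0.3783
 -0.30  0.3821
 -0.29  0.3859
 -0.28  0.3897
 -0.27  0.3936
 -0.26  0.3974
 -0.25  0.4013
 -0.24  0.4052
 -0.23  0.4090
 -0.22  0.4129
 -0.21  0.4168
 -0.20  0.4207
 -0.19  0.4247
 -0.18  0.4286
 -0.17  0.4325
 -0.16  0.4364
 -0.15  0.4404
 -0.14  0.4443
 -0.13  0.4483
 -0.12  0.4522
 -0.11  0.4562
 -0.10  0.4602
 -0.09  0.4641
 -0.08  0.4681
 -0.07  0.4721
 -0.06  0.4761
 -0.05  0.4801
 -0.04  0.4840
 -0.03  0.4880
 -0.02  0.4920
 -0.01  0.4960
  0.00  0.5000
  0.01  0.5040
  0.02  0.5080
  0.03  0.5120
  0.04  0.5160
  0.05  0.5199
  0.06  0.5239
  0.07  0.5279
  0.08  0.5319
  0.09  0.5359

σ√T = 0.55·√0.5 = 0.3889
d₁ = [ln(280/300) + (0.042 + 0.55²/2)·0.5] / 0.3889 = [-0.0690 + 0.0966] / 0.3889 = 0.0711 → 0.07
d₂ = d₁ − σ√T = 0.0711 − 0.3889 = -0.3179 → -0.32
e^(−rT) = e^(−0.042·0.5) = 0.9792
C = 280·N(0.07) − 300·0.9792·N(-0.32) = 280·0.5279 − 300·0.9792·0.3745 = 147.8120 − 110.0131 = 37.7989

$37.80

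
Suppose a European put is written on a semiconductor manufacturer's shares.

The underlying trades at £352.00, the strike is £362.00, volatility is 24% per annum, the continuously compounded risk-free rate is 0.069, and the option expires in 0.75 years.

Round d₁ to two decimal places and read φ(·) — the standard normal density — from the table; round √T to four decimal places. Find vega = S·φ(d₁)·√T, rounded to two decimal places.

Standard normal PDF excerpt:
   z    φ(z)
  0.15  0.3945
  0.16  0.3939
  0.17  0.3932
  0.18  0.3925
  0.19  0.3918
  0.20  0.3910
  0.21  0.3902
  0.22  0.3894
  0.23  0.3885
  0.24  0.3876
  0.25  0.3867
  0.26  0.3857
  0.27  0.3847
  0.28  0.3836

118.70

σ√T = 0.24·√0.75 = 0.2078
d₁ = [ln(352/362) + (0.069 + 0.24²/2)·0.75] / 0.2078 = [-0.0280 + 0.0733] / 0.2078 = 0.2181 which rounds to 0.22
√T = √0.75 = 0.8660
φ(d₁) = φ(0.22) = 0.3894
vega = S·φ(d₁)·√T = 352·0.3894·0.8660 = 118.7016
(Vega is the same for a European call and put with the same parameters.)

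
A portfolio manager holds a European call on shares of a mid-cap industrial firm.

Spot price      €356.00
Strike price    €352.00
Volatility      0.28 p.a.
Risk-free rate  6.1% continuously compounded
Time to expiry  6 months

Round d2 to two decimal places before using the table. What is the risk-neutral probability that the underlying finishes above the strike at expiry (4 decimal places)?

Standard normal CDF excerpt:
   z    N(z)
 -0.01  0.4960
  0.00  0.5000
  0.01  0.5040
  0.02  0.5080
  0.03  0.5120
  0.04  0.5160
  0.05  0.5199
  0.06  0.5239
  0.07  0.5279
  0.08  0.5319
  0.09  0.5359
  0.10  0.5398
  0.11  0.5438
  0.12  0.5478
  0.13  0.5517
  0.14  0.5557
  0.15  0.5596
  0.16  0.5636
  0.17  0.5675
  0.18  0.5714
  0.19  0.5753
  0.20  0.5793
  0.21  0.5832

0.5438

σ√T = 0.28 × 0.7071 = 0.1980
d₁ = [ln(356/352) + (0.061 + ½·0.28²)·0.5] / (σ√T) = (0.0113 + 0.0501) / 0.1980 = 0.3101 → 0.31
d₂ = 0.3101 − 0.1980 = 0.1121 → 0.11
Risk-neutral Pr[S_T > K] = N(d₂) = N(0.11) = 0.5438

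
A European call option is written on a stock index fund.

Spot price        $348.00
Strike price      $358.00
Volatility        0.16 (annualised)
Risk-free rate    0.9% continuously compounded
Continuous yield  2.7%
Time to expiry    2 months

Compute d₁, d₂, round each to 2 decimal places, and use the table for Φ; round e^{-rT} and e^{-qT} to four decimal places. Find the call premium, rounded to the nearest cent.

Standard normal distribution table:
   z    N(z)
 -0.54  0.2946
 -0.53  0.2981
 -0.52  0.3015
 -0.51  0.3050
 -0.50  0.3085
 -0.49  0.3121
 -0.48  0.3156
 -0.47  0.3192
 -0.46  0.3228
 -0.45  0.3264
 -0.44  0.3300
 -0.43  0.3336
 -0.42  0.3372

σ√T = 0.16·√0.1667 = 0.0653
d₁ = [ln(348/358) + (0.009 − 0.027 + 0.16²/2)·0.1667] / 0.0653 = [-0.0283 − 0.0009] / 0.0653 = -0.4470 ⇒ -0.45
d₂ = d₁ − σ√T = -0.4470 − 0.0653 = -0.5123 ⇒ -0.51
exp(−qT) = exp(−0.027·0.1667) = 0.9955;  exp(−rT) = exp(−0.009·0.1667) = 0.9985
N(d₁) = N(-0.45) = 0.3264;  N(d₂) = N(-0.51) = 0.3050
C = 348·0.9955·0.3264 − 358·0.9985·0.3050 = 113.0761 − 109.0262 = 4.0498

$4.05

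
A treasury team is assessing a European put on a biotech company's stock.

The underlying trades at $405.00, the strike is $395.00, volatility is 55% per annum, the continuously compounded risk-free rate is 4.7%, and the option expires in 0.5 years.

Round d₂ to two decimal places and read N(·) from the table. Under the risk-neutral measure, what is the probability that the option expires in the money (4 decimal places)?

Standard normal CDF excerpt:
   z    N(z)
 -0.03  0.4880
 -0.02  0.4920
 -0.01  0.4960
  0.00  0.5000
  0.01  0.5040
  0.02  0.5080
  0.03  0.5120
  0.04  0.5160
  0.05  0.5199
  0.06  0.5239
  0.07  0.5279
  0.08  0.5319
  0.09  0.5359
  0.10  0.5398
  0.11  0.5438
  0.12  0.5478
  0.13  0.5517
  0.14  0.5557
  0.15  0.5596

0.5279

σ√T = 0.55·√0.5 = 0.3889
d₁ = [ln(405/395) + (0.047 + 0.55²/2)·0.5] / 0.3889 = [0.0250 + 0.0991] / 0.3889 = 0.3192 which rounds to 0.32
d₂ = d₁ − σ√T = 0.3192 − 0.3889 = -0.0697 which rounds to -0.07
Risk-neutral Pr[S_T < K] = N(−d₂) = N(0.07) = 0.5279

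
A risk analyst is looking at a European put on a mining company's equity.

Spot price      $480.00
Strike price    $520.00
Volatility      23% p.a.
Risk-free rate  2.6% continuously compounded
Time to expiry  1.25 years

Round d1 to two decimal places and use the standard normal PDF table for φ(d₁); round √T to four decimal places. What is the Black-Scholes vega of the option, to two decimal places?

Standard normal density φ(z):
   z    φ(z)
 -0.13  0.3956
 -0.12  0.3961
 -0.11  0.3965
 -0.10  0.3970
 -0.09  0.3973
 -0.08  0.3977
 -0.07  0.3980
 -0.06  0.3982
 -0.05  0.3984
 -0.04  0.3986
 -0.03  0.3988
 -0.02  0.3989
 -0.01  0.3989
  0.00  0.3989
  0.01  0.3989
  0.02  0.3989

213.69

T = 1.25;  σ√T = 0.2571
d₁ = [ln(480/520) + (0.026 + 0.23²/2)·1.25] / 0.2571 = [-0.0800 + 0.0656] / 0.2571 = -0.0563 ⇒ -0.06
√T = √1.25 = 1.1180
φ(d₁) = φ(-0.06) = 0.3982
vega = S·φ(d₁)·√T = 480·0.3982·1.1180 = 213.6900
(Vega is the same for a European call and put with the same parameters.)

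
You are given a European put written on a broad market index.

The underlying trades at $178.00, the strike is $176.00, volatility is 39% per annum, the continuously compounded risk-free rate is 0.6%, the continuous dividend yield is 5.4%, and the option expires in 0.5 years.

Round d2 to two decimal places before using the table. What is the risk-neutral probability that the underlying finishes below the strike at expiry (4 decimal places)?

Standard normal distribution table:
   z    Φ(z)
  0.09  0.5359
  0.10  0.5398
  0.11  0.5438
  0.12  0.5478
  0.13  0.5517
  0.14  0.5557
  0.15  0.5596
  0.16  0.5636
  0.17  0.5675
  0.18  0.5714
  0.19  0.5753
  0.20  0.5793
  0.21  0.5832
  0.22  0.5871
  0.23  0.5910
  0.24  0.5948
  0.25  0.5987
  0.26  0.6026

σ√T = 0.39 × 0.7071 = 0.2758
d₁ = [ln(178/176) + (0.006 − 0.054 + 0.39²/2)·0.5] / 0.2758 = [0.0113 + 0.0140] / 0.2758 = 0.0918 ⇒ 0.09
d₂ = d₁ − σ√T = 0.0918 − 0.2758 = -0.1839 ⇒ -0.18
Risk-neutral Pr[S_T < K] = N(−d₂) = N(0.18) = 0.5714

0.5714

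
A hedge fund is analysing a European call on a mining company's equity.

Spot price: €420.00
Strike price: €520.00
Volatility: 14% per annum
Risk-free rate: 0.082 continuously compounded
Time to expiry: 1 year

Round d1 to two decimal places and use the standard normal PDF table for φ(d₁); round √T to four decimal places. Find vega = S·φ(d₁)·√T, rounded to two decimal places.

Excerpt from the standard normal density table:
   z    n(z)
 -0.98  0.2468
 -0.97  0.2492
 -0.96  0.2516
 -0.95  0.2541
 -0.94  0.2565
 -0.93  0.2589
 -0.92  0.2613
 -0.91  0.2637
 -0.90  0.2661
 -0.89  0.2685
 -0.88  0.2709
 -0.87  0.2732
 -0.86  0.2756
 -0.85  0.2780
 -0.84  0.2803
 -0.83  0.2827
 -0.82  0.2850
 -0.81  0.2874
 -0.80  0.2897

114.74

σ√T = 0.14 × 1.0000 = 0.1400
d₁ = [ln(420/520) + (0.082 + ½·0.14²)·1] / (σ√T) = (-0.2136 + 0.0918) / 0.1400 = -0.8698 ⇒ -0.87
√T = √1 = 1.0000
φ(d₁) = φ(-0.87) = 0.2732
vega = S·φ(d₁)·√T = 420·0.2732·1.0000 = 114.7440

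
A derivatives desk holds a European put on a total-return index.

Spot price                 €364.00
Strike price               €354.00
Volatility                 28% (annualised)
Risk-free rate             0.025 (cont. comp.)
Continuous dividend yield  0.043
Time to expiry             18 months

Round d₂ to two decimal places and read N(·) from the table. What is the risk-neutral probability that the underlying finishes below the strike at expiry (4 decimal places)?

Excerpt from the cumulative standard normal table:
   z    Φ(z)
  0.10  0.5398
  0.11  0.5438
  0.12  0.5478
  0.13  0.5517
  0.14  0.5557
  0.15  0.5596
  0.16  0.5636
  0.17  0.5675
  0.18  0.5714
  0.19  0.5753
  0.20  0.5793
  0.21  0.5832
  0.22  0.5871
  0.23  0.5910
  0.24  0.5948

0.5675

σ√T = 0.28 × 1.2247 = 0.3429
d₁ = [ln(364/354) + (0.025 − 0.043 + 0.28²/2)·1.5] / 0.3429 = [0.0279 + 0.0318] / 0.3429 = 0.1740 ⇒ 0.17
d₂ = d₁ − σ√T = 0.1740 − 0.3429 = -0.1690 ⇒ -0.17
Pr(exercise) under Q = N(−d₂) = N(0.17) = 0.5675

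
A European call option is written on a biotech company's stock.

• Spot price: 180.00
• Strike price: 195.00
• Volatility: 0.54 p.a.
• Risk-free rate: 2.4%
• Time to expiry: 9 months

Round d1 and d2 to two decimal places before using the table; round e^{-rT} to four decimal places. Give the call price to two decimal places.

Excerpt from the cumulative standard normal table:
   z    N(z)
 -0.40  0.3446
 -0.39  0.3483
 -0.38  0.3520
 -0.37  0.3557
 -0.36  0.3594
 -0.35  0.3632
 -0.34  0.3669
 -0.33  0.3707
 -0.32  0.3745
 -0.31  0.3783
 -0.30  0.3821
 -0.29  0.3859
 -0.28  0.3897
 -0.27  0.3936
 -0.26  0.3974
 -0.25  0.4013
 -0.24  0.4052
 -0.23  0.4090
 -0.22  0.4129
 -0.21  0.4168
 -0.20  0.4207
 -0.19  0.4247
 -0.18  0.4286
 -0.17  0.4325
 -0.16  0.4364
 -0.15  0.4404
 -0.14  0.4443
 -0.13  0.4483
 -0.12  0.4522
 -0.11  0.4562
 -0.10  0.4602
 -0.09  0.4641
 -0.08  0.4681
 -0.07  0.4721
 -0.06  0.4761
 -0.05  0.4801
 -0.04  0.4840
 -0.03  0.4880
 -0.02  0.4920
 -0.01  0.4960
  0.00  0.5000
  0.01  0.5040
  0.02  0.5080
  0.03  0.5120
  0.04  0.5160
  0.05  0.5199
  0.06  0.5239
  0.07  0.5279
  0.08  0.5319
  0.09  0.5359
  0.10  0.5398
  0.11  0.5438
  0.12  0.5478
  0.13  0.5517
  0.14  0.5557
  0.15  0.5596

σ√T = 0.54 × 0.8660 = 0.4677
d₁ = [ln(180/195) + (0.024 + 0.54²/2)·0.75] / 0.4677 = [-0.0800 + 0.1274] / 0.4677 = 0.1012 ⇒ 0.10
d₂ = d₁ − σ√T = 0.1012 − 0.4677 = -0.3665 ⇒ -0.37
e^(−rT) = e^(−0.024·0.75) = 0.9822
N(d₁) = N(0.10) = 0.5398;  N(d₂) = N(-0.37) = 0.3557
C = 180·0.5398 − 195·0.9822·0.3557 = 97.1640 − 68.1269 = 29.0371

29.04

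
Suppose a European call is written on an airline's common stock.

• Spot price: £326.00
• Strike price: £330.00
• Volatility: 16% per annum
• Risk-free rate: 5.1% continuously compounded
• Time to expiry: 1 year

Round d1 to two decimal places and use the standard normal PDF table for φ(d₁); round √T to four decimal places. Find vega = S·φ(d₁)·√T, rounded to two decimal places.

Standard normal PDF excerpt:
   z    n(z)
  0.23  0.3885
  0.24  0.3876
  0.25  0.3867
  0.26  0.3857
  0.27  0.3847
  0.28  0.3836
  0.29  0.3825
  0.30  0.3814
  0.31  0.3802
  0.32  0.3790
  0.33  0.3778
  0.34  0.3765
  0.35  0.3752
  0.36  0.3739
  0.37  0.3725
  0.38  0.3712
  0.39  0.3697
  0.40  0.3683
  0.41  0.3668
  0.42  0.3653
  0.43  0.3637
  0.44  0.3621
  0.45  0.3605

123.55

σ√T = 0.16 × 1.0000 = 0.1600
d₁ = [ln(326/330) + (0.051 + 0.16²/2)·1] / 0.1600 = [-0.0122 + 0.0638] / 0.1600 = 0.3225 ≈ 0.32
√T = √1 = 1.0000
φ(d₁) = φ(0.32) = 0.3790
vega = S·φ(d₁)·√T = 326·0.3790·1.0000 = 123.5540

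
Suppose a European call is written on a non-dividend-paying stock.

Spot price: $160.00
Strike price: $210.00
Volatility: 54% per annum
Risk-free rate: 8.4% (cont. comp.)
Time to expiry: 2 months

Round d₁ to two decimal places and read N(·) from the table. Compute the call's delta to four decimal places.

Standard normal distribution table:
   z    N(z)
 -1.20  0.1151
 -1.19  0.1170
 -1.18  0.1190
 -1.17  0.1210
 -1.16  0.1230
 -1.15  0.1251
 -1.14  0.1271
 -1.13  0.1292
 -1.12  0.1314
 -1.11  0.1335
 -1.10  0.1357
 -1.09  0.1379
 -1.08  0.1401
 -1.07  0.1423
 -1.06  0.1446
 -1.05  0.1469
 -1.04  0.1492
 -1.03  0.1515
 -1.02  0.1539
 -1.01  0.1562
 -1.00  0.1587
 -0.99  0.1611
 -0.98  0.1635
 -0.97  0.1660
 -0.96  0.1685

σ√T = 0.54·√0.1667 = 0.2205
d₁ = [ln(160/210) + (0.084 + 0.54²/2)·0.1667] / 0.2205 = [-0.2719 + 0.0383] / 0.2205 = -1.0598 → -1.06
N(d₁) = N(-1.06) = 0.1446
Δ_call = N(d₁) = 0.1446

0.1446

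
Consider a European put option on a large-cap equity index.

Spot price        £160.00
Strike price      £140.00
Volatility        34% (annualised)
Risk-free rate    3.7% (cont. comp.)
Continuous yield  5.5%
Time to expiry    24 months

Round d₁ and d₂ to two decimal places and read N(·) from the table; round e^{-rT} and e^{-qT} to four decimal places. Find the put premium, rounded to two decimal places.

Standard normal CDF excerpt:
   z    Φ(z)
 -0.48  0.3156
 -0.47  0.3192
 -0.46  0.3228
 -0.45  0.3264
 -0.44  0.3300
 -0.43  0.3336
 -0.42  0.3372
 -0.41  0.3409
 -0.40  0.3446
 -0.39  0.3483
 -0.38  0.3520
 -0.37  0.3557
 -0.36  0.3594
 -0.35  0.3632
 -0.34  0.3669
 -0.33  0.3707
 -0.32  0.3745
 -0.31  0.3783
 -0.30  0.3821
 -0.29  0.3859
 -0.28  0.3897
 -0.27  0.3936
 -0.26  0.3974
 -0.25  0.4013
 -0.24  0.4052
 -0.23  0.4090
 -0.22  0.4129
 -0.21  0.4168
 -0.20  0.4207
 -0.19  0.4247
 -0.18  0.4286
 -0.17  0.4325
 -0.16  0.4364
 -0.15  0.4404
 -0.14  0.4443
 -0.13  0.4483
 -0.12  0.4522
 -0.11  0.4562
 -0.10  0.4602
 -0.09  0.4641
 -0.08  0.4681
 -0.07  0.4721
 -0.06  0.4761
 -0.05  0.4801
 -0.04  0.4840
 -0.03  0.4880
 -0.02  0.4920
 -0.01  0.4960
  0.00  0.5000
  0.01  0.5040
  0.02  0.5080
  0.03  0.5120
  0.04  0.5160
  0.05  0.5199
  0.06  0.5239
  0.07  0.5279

£19.79

σ√T = 0.34·√2 = 0.4808
d₁ = [ln(160/140) + (0.037 − 0.055 + ½·0.34²)·2] / (σ√T) = (0.1335 + 0.0796) / 0.4808 = 0.4433 ≈ 0.44
d₂ = 0.4433 − 0.4808 = -0.0376 ≈ -0.04
e^(−qT) = e^(−0.055·2) = 0.8958;  e^(−rT) = e^(−0.037·2) = 0.9287
N(−d₂) = N(0.04) = 0.5160;  N(−d₁) = N(-0.44) = 0.3300
P = 140·0.9287·0.5160 − 160·0.8958·0.3300 = 67.0893 − 47.2982 = 19.7910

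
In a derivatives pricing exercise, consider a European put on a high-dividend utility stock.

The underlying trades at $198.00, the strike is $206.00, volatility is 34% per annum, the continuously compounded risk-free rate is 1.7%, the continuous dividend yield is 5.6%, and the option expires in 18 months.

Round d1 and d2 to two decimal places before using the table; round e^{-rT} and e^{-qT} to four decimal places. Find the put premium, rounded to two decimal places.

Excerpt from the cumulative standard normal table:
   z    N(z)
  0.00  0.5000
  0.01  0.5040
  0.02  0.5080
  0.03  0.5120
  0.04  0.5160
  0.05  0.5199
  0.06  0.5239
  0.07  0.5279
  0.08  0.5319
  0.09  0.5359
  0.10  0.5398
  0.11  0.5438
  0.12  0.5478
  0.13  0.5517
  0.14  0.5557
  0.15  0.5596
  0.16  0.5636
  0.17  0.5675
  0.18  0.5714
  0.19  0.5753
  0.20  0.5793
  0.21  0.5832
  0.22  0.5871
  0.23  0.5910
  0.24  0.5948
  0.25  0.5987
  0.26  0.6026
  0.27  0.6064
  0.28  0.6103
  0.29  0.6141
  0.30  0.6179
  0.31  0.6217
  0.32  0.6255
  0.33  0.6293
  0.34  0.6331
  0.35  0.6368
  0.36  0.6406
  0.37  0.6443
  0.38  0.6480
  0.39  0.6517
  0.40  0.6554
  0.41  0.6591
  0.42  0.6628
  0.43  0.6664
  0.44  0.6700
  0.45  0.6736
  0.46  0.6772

σ√T = 0.34·√1.5 = 0.4164
d₁ = [ln(198/206) + (0.017 − 0.056 + 0.34²/2)·1.5] / 0.4164 = [-0.0396 + 0.0282] / 0.4164 = -0.0274 ⇒ -0.03
d₂ = d₁ − σ√T = -0.0274 − 0.4164 = -0.4438 ⇒ -0.44
exp(−qT) = exp(−0.056·1.5) = 0.9194;  exp(−rT) = exp(−0.017·1.5) = 0.9748
N(−d₂) = N(0.44) = 0.6700;  N(−d₁) = N(0.03) = 0.5120
P = 206·0.9748·0.6700 − 198·0.9194·0.5120 = 134.5419 − 93.2051 = 41.3368

$41.34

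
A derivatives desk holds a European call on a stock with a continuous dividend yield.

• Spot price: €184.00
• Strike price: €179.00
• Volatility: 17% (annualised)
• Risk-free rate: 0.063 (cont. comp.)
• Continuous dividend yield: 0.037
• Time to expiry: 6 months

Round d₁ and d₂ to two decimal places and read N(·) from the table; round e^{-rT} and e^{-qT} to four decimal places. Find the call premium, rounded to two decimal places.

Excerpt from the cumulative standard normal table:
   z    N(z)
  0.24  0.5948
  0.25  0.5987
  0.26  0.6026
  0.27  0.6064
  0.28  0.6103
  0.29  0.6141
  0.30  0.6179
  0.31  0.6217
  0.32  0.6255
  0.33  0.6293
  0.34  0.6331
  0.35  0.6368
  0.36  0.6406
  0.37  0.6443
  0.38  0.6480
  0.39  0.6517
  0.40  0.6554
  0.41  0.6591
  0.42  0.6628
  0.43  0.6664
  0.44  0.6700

€12.53

σ√T = 0.17 × 0.7071 = 0.1202
d₁ = [ln(184/179) + (0.063 − 0.037 + 0.17²/2)·0.5] / 0.1202 = [0.0275 + 0.0202] / 0.1202 = 0.3974 → 0.40
d₂ = d₁ − σ√T = 0.3974 − 0.1202 = 0.2772 → 0.28
e^(−qT) = e^(−0.037·0.5) = 0.9817;  e^(−rT) = e^(−0.063·0.5) = 0.9690
C = 184·0.9817·N(0.40) − 179·0.9690·N(0.28) = 184·0.9817·0.6554 − 179·0.9690·0.6103 = 118.3867 − 105.8571 = 12.5296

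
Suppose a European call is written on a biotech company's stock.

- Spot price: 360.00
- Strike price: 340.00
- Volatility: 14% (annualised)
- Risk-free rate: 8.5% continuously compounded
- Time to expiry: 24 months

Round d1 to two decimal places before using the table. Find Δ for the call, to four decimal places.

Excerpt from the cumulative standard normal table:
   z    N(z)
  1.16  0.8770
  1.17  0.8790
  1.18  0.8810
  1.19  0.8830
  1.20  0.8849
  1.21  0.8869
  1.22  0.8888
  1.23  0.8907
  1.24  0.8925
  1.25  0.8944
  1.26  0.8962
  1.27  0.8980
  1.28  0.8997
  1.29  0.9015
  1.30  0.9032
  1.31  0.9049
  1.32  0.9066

0.8944

T = 2;  σ√T = 0.1980
d₁ = [ln(360/340) + (0.085 + 0.14²/2)·2] / 0.1980 = [0.0572 + 0.1896] / 0.1980 = 1.2463 → 1.25
N(d₁) = N(1.25) = 0.8944
Δ_call = N(d₁) = 0.8944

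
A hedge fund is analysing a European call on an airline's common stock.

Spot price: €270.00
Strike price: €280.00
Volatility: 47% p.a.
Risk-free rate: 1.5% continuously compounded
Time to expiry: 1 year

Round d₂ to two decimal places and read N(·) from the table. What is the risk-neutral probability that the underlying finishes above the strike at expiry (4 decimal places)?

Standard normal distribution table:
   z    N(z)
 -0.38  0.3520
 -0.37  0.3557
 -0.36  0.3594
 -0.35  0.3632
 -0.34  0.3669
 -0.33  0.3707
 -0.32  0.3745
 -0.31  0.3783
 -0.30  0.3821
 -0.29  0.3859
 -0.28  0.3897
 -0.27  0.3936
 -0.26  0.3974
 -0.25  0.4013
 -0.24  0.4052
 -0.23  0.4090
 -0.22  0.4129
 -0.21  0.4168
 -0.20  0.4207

σ√T = 0.47·√1 = 0.4700
d₁ = [ln(270/280) + (0.015 + ½·0.47²)·1] / (σ√T) = (-0.0364 + 0.1255) / 0.4700 = 0.1895 → 0.19
d₂ = 0.1895 − 0.4700 = -0.2805 → -0.28
Pr(exercise) under Q = N(d₂) = 0.3897

0.3897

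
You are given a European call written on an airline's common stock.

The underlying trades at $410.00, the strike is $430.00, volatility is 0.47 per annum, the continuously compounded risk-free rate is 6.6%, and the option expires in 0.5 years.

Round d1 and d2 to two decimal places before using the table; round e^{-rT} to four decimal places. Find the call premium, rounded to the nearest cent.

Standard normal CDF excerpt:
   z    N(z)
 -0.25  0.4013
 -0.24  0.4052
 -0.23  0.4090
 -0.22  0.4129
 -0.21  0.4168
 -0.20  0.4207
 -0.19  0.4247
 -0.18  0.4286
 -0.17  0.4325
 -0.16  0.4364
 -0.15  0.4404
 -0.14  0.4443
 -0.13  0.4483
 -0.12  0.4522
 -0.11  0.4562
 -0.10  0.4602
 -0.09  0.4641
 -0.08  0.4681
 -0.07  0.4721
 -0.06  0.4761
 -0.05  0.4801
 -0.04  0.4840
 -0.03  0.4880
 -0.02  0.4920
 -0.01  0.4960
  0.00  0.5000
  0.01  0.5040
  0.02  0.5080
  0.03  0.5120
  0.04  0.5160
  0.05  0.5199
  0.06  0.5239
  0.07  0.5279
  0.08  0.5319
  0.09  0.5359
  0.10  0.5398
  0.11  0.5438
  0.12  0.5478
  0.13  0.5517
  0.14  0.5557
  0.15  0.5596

$51.20

σ√T = 0.47 × 0.7071 = 0.3323
d₁ = [ln(410/430) + (0.066 + 0.47²/2)·0.5] / 0.3323 = [-0.0476 + 0.0882] / 0.3323 = 0.1222 ⇒ 0.12
d₂ = d₁ − σ√T = 0.1222 − 0.3323 = -0.2102 ⇒ -0.21
e^(−rT) = e^(−0.066·0.5) = 0.9675
N(d₁) = N(0.12) = 0.5478;  N(d₂) = N(-0.21) = 0.4168
C = 410·0.5478 − 430·0.9675·0.4168 = 224.5980 − 173.3992 = 51.1988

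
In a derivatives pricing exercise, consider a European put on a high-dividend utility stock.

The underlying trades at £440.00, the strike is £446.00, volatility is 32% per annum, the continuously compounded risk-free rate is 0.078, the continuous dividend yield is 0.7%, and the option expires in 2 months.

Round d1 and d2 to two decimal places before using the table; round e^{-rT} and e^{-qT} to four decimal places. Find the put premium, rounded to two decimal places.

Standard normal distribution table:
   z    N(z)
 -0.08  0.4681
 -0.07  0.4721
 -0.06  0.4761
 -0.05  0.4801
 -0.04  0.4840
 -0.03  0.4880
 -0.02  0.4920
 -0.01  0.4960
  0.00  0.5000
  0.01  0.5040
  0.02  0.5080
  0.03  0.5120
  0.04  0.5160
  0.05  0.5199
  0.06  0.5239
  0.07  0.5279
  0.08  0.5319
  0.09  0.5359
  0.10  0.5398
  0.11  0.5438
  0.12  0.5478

T = 0.1667;  σ√T = 0.1306
d₁ = [ln(440/446) + (0.078 − 0.007 + 0.32²/2)·0.1667] / 0.1306 = [-0.0135 + 0.0204] / 0.1306 = 0.0522 ⇒ 0.05
d₂ = d₁ − σ√T = 0.0522 − 0.1306 = -0.0784 ⇒ -0.08
exp(−qT) = exp(−0.007·0.1667) = 0.9988;  exp(−rT) = exp(−0.078·0.1667) = 0.9871
N(−d₂) = N(0.08) = 0.5319;  N(−d₁) = N(-0.05) = 0.4801
P = 446·0.9871·0.5319 − 440·0.9988·0.4801 = 234.1672 − 210.9905 = 23.1767

£23.18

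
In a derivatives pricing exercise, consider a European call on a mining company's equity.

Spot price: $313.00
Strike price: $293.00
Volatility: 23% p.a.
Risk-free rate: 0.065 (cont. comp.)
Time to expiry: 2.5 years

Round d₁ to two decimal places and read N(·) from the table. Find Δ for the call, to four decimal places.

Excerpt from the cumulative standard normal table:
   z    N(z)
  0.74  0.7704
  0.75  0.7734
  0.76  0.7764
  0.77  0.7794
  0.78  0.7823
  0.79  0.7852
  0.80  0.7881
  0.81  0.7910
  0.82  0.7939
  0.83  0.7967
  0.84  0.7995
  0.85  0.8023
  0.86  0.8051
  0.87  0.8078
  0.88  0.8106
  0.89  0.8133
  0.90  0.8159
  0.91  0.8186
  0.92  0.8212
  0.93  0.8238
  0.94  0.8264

0.7910

T = 2.5;  σ√T = 0.3637
d₁ = [ln(313/293) + (0.065 + ½·0.23²)·2.5] / (σ√T) = (0.0660 + 0.2286) / 0.3637 = 0.8102 ⇒ 0.81
N(d₁) = N(0.81) = 0.7910
Δ_call = N(d₁) = 0.7910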